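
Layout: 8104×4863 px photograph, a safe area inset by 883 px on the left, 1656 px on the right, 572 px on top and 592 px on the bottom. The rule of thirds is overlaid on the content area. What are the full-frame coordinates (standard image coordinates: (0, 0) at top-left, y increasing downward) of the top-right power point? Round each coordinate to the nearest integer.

x = 4593 px, y = 1805 px

Content width = 8104 − 883 − 1656 = 5565 px; content height = 4863 − 572 − 592 = 3699 px.
Top-right is two-thirds across and one-third down within the content area.
x = 883 + 2 × 5565/3 = 883 + 3710.00 ≈ 4593
y = 572 + 1 × 3699/3 = 572 + 1233.00 ≈ 1805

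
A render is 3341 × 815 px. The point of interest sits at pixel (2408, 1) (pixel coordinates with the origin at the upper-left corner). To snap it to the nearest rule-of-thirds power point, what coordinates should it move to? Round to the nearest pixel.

(2227, 272)

Third lines: x ∈ {1114, 2227}, y ∈ {272, 543}.
2408 is closer to x = 2227; 1 is closer to y = 272.
So the nearest intersection is the upper-right power point.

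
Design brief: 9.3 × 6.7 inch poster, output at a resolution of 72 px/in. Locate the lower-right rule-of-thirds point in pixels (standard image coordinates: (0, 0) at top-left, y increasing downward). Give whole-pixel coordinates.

In pixels the canvas is 9.3 × 72 = 669.6 wide and 6.7 × 72 = 482.4 tall.
The lower-right point is two-thirds across and two-thirds down:
x = 2 × 669.6/3 ≈ 446; y = 2 × 482.4/3 ≈ 322.

x = 446 px, y = 322 px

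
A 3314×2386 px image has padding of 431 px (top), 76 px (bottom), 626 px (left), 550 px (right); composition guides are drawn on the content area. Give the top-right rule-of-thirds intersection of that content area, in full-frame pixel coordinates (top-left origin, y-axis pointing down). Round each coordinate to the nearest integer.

Content width = 3314 − 626 − 550 = 2138 px; content height = 2386 − 431 − 76 = 1879 px.
Top-right is two-thirds across and one-third down within the content area.
x = 626 + 2 × 2138/3 = 626 + 1425.33 ≈ 2051
y = 431 + 1 × 1879/3 = 431 + 626.33 ≈ 1057

(2051, 1057)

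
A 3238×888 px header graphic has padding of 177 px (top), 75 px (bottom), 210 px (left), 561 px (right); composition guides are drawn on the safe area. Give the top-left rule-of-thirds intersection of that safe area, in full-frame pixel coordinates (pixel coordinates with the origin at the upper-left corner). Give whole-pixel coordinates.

x = 1032 px, y = 389 px

Content width = 3238 − 210 − 561 = 2467 px; content height = 888 − 177 − 75 = 636 px.
Top-left is one-third across and one-third down within the safe area.
x = 210 + 1 × 2467/3 = 210 + 822.33 ≈ 1032
y = 177 + 1 × 636/3 = 177 + 212.00 ≈ 389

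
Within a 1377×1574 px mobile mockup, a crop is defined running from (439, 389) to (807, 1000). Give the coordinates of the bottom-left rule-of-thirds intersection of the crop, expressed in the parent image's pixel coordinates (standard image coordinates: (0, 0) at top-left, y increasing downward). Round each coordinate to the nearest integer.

Crop width = 807 − 439 = 368 px; one third is 122.67 px.
Crop height = 1000 − 389 = 611 px; one third is 203.67 px.
The bottom-left point is one-third across and two-thirds down within the crop:
x = 439 + 1 × 122.67 ≈ 562; y = 389 + 2 × 203.67 ≈ 796.

(562, 796)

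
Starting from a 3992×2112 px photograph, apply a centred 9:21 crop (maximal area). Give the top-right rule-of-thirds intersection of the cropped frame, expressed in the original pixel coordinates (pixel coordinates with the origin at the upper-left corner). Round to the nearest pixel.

3992/2112 > 9/21, so the 9:21 crop keeps the full height 2112 and trims width to 2112 × 9/21 = 905.14 px.
Left offset = (3992 − 905.14)/2 = 1543.43 px; top offset = 0.
Top-right is two-thirds across and one-third down within the crop:
x = 1543.43 + 2 × 905.14/3 ≈ 2147; y = 0.00 + 1 × 2112.00/3 ≈ 704.

x = 2147 px, y = 704 px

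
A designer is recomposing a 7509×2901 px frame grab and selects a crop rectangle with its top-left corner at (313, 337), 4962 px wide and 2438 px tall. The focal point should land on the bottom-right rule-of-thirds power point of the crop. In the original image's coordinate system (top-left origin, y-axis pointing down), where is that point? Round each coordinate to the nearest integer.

One third of the crop width 4962 is 1654.00 px.
One third of the crop height 2438 is 812.67 px.
The bottom-right point is two-thirds across and two-thirds down within the crop:
x = 313 + 2 × 1654.00 ≈ 3621; y = 337 + 2 × 812.67 ≈ 1962.

(3621, 1962)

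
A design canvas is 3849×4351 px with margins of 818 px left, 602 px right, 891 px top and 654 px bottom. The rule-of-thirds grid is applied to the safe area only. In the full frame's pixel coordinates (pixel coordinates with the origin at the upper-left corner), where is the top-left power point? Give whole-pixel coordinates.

Content width = 3849 − 818 − 602 = 2429 px; content height = 4351 − 891 − 654 = 2806 px.
Top-left is one-third across and one-third down within the safe area.
x = 818 + 1 × 2429/3 = 818 + 809.67 ≈ 1628
y = 891 + 1 × 2806/3 = 891 + 935.33 ≈ 1826

x = 1628 px, y = 1826 px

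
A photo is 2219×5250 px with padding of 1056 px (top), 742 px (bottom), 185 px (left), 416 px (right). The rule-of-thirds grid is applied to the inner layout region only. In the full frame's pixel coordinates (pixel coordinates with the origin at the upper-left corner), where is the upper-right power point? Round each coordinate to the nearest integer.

x = 1264 px, y = 2207 px

Content width = 2219 − 185 − 416 = 1618 px; content height = 5250 − 1056 − 742 = 3452 px.
Upper-right is two-thirds across and one-third down within the inner layout region.
x = 185 + 2 × 1618/3 = 185 + 1078.67 ≈ 1264
y = 1056 + 1 × 3452/3 = 1056 + 1150.67 ≈ 2207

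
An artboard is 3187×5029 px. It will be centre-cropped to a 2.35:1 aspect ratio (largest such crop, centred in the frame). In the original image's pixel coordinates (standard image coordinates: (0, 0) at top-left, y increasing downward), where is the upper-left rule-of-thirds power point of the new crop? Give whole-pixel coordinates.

3187/5029 < 2.35/1, so the 2.35:1 crop keeps the full width 3187 and trims height to 3187 × 1/2.35 = 1356.17 px.
Top offset = (5029 − 1356.17)/2 = 1836.41 px; left offset = 0.
Upper-left is one-third across and one-third down within the crop:
x = 0.00 + 1 × 3187.00/3 ≈ 1062; y = 1836.41 + 1 × 1356.17/3 ≈ 2288.

x = 1062 px, y = 2288 px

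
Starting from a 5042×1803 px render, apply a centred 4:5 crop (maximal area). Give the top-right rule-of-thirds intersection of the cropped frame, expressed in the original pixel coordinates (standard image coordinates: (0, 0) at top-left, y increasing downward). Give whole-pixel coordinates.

5042/1803 > 4/5, so the 4:5 crop keeps the full height 1803 and trims width to 1803 × 4/5 = 1442.40 px.
Left offset = (5042 − 1442.40)/2 = 1799.80 px; top offset = 0.
Top-right is two-thirds across and one-third down within the crop:
x = 1799.80 + 2 × 1442.40/3 ≈ 2761; y = 0.00 + 1 × 1803.00/3 ≈ 601.

(2761, 601)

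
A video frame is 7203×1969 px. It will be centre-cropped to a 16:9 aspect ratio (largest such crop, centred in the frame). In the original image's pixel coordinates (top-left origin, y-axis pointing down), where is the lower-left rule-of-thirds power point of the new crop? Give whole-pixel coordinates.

x = 3018 px, y = 1313 px

7203/1969 > 16/9, so the 16:9 crop keeps the full height 1969 and trims width to 1969 × 16/9 = 3500.44 px.
Left offset = (7203 − 3500.44)/2 = 1851.28 px; top offset = 0.
Lower-left is one-third across and two-thirds down within the crop:
x = 1851.28 + 1 × 3500.44/3 ≈ 3018; y = 0.00 + 2 × 1969.00/3 ≈ 1313.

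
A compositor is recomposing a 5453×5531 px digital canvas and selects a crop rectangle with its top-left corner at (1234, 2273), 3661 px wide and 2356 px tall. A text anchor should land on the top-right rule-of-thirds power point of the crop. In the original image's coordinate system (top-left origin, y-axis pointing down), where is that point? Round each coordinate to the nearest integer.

x = 3675 px, y = 3058 px

One third of the crop width 3661 is 1220.33 px.
One third of the crop height 2356 is 785.33 px.
The top-right point is two-thirds across and one-third down within the crop:
x = 1234 + 2 × 1220.33 ≈ 3675; y = 2273 + 1 × 785.33 ≈ 3058.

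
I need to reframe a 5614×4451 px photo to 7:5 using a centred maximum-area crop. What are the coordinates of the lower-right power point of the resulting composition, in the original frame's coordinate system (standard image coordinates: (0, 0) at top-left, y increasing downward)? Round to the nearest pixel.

x = 3743 px, y = 2894 px

5614/4451 < 7/5, so the 7:5 crop keeps the full width 5614 and trims height to 5614 × 5/7 = 4010.00 px.
Top offset = (4451 − 4010.00)/2 = 220.50 px; left offset = 0.
Lower-right is two-thirds across and two-thirds down within the crop:
x = 0.00 + 2 × 5614.00/3 ≈ 3743; y = 220.50 + 2 × 4010.00/3 ≈ 2894.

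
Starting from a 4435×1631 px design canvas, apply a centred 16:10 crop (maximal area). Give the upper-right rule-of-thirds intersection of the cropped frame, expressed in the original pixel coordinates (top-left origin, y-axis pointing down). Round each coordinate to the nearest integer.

(2652, 544)

4435/1631 > 16/10, so the 16:10 crop keeps the full height 1631 and trims width to 1631 × 16/10 = 2609.60 px.
Left offset = (4435 − 2609.60)/2 = 912.70 px; top offset = 0.
Upper-right is two-thirds across and one-third down within the crop:
x = 912.70 + 2 × 2609.60/3 ≈ 2652; y = 0.00 + 1 × 1631.00/3 ≈ 544.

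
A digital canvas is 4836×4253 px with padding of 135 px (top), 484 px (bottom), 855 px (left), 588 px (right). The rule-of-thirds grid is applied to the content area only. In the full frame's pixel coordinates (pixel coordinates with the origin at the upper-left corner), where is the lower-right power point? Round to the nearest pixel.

Content width = 4836 − 855 − 588 = 3393 px; content height = 4253 − 135 − 484 = 3634 px.
Lower-right is two-thirds across and two-thirds down within the content area.
x = 855 + 2 × 3393/3 = 855 + 2262.00 ≈ 3117
y = 135 + 2 × 3634/3 = 135 + 2422.67 ≈ 2558

(3117, 2558)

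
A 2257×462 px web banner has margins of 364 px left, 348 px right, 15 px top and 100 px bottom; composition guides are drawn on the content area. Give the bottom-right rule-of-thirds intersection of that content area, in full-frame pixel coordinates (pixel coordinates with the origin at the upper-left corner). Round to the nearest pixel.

Content width = 2257 − 364 − 348 = 1545 px; content height = 462 − 15 − 100 = 347 px.
Bottom-right is two-thirds across and two-thirds down within the content area.
x = 364 + 2 × 1545/3 = 364 + 1030.00 ≈ 1394
y = 15 + 2 × 347/3 = 15 + 231.33 ≈ 246

x = 1394 px, y = 246 px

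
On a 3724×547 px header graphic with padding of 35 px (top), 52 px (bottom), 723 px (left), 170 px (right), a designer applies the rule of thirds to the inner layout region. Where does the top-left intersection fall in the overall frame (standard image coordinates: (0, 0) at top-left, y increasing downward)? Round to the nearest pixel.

(1667, 188)

Content width = 3724 − 723 − 170 = 2831 px; content height = 547 − 35 − 52 = 460 px.
Top-left is one-third across and one-third down within the inner layout region.
x = 723 + 1 × 2831/3 = 723 + 943.67 ≈ 1667
y = 35 + 1 × 460/3 = 35 + 153.33 ≈ 188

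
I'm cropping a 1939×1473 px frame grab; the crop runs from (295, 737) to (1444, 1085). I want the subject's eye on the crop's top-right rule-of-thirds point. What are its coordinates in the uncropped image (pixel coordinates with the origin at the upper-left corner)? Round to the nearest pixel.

Crop width = 1444 − 295 = 1149 px; one third is 383.00 px.
Crop height = 1085 − 737 = 348 px; one third is 116.00 px.
The top-right point is two-thirds across and one-third down within the crop:
x = 295 + 2 × 383.00 ≈ 1061; y = 737 + 1 × 116.00 ≈ 853.

x = 1061 px, y = 853 px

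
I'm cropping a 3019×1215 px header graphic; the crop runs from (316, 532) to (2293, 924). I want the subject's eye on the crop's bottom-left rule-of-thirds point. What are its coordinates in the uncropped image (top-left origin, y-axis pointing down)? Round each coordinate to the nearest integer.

Crop width = 2293 − 316 = 1977 px; one third is 659.00 px.
Crop height = 924 − 532 = 392 px; one third is 130.67 px.
The bottom-left point is one-third across and two-thirds down within the crop:
x = 316 + 1 × 659.00 ≈ 975; y = 532 + 2 × 130.67 ≈ 793.

x = 975 px, y = 793 px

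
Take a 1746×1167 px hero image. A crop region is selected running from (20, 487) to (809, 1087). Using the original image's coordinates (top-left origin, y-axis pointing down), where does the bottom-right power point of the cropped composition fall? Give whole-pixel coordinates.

Crop width = 809 − 20 = 789 px; one third is 263.00 px.
Crop height = 1087 − 487 = 600 px; one third is 200.00 px.
The bottom-right point is two-thirds across and two-thirds down within the crop:
x = 20 + 2 × 263.00 ≈ 546; y = 487 + 2 × 200.00 ≈ 887.

x = 546 px, y = 887 px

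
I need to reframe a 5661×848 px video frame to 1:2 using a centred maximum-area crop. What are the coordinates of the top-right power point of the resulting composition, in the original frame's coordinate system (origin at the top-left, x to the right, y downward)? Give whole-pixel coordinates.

x = 2901 px, y = 283 px

5661/848 > 1/2, so the 1:2 crop keeps the full height 848 and trims width to 848 × 1/2 = 424.00 px.
Left offset = (5661 − 424.00)/2 = 2618.50 px; top offset = 0.
Top-right is two-thirds across and one-third down within the crop:
x = 2618.50 + 2 × 424.00/3 ≈ 2901; y = 0.00 + 1 × 848.00/3 ≈ 283.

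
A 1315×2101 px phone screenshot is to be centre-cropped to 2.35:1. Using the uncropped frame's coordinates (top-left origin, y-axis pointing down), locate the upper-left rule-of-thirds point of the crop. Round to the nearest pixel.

1315/2101 < 2.35/1, so the 2.35:1 crop keeps the full width 1315 and trims height to 1315 × 1/2.35 = 559.57 px.
Top offset = (2101 − 559.57)/2 = 770.71 px; left offset = 0.
Upper-left is one-third across and one-third down within the crop:
x = 0.00 + 1 × 1315.00/3 ≈ 438; y = 770.71 + 1 × 559.57/3 ≈ 957.

x = 438 px, y = 957 px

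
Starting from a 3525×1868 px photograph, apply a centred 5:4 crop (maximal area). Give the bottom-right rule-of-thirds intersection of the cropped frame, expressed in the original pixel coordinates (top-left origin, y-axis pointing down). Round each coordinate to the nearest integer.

3525/1868 > 5/4, so the 5:4 crop keeps the full height 1868 and trims width to 1868 × 5/4 = 2335.00 px.
Left offset = (3525 − 2335.00)/2 = 595.00 px; top offset = 0.
Bottom-right is two-thirds across and two-thirds down within the crop:
x = 595.00 + 2 × 2335.00/3 ≈ 2152; y = 0.00 + 2 × 1868.00/3 ≈ 1245.

(2152, 1245)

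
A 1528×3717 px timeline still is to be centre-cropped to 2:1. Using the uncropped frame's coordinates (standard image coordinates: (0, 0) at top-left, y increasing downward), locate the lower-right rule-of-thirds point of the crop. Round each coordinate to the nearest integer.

x = 1019 px, y = 1986 px

1528/3717 < 2/1, so the 2:1 crop keeps the full width 1528 and trims height to 1528 × 1/2 = 764.00 px.
Top offset = (3717 − 764.00)/2 = 1476.50 px; left offset = 0.
Lower-right is two-thirds across and two-thirds down within the crop:
x = 0.00 + 2 × 1528.00/3 ≈ 1019; y = 1476.50 + 2 × 764.00/3 ≈ 1986.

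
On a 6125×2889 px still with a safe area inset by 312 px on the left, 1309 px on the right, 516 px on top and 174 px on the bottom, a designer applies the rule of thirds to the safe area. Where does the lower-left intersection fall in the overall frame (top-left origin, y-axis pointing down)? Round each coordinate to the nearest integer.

(1813, 1982)

Content width = 6125 − 312 − 1309 = 4504 px; content height = 2889 − 516 − 174 = 2199 px.
Lower-left is one-third across and two-thirds down within the safe area.
x = 312 + 1 × 4504/3 = 312 + 1501.33 ≈ 1813
y = 516 + 2 × 2199/3 = 516 + 1466.00 ≈ 1982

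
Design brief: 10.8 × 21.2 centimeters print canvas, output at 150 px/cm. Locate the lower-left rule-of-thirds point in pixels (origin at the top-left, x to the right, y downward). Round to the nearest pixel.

In pixels the canvas is 10.8 × 150 = 1620 wide and 21.2 × 150 = 3180 tall.
The lower-left point is one-third across and two-thirds down:
x = 1 × 1620/3 ≈ 540; y = 2 × 3180/3 ≈ 2120.

(540, 2120)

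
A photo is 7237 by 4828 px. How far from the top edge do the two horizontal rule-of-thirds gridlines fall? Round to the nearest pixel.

y = 1609 px and y = 3219 px

4828 / 3 = 1609.33, so the horizontal lines sit at one and two thirds of 4828.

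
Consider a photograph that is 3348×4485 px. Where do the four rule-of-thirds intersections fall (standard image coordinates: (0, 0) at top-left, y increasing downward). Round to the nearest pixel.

(1116, 1495), (2232, 1495), (1116, 2990), (2232, 2990)

One third of 3348 is 1116; one third of 4485 is 1495.
Vertical third lines at x = 1116 and x = 2232; horizontal third lines at y = 1495 and y = 2990.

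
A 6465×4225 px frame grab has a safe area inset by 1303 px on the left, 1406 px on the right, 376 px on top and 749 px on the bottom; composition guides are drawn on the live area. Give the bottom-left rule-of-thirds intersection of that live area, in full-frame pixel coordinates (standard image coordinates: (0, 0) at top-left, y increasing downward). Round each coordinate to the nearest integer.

Content width = 6465 − 1303 − 1406 = 3756 px; content height = 4225 − 376 − 749 = 3100 px.
Bottom-left is one-third across and two-thirds down within the live area.
x = 1303 + 1 × 3756/3 = 1303 + 1252.00 ≈ 2555
y = 376 + 2 × 3100/3 = 376 + 2066.67 ≈ 2443

(2555, 2443)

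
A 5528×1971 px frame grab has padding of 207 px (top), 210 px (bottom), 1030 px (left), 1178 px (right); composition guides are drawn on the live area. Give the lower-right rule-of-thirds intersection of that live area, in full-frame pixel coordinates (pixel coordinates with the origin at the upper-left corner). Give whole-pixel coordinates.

Content width = 5528 − 1030 − 1178 = 3320 px; content height = 1971 − 207 − 210 = 1554 px.
Lower-right is two-thirds across and two-thirds down within the live area.
x = 1030 + 2 × 3320/3 = 1030 + 2213.33 ≈ 3243
y = 207 + 2 × 1554/3 = 207 + 1036.00 ≈ 1243

x = 3243 px, y = 1243 px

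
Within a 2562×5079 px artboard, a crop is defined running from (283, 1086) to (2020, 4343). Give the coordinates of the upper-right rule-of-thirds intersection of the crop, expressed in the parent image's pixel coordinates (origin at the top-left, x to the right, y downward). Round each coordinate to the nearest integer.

Crop width = 2020 − 283 = 1737 px; one third is 579.00 px.
Crop height = 4343 − 1086 = 3257 px; one third is 1085.67 px.
The upper-right point is two-thirds across and one-third down within the crop:
x = 283 + 2 × 579.00 ≈ 1441; y = 1086 + 1 × 1085.67 ≈ 2172.

(1441, 2172)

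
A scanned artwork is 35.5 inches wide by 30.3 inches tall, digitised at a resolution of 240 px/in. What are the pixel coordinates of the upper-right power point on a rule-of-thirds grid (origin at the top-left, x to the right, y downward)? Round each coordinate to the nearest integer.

(5680, 2424)

In pixels the canvas is 35.5 × 240 = 8520 wide and 30.3 × 240 = 7272 tall.
The upper-right point is two-thirds across and one-third down:
x = 2 × 8520/3 ≈ 5680; y = 1 × 7272/3 ≈ 2424.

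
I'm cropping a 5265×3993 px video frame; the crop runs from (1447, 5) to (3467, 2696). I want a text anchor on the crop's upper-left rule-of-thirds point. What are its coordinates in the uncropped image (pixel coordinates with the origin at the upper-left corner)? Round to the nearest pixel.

Crop width = 3467 − 1447 = 2020 px; one third is 673.33 px.
Crop height = 2696 − 5 = 2691 px; one third is 897.00 px.
The upper-left point is one-third across and one-third down within the crop:
x = 1447 + 1 × 673.33 ≈ 2120; y = 5 + 1 × 897.00 ≈ 902.

x = 2120 px, y = 902 px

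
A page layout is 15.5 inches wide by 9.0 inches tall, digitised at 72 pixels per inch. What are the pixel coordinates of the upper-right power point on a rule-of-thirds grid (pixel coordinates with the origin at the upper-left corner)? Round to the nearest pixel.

x = 744 px, y = 216 px

In pixels the canvas is 15.5 × 72 = 1116 wide and 9.0 × 72 = 648 tall.
The upper-right point is two-thirds across and one-third down:
x = 2 × 1116/3 ≈ 744; y = 1 × 648/3 ≈ 216.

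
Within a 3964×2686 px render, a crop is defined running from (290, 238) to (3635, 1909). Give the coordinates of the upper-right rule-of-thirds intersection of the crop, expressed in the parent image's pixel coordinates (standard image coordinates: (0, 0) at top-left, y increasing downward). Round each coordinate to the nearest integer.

(2520, 795)

Crop width = 3635 − 290 = 3345 px; one third is 1115.00 px.
Crop height = 1909 − 238 = 1671 px; one third is 557.00 px.
The upper-right point is two-thirds across and one-third down within the crop:
x = 290 + 2 × 1115.00 ≈ 2520; y = 238 + 1 × 557.00 ≈ 795.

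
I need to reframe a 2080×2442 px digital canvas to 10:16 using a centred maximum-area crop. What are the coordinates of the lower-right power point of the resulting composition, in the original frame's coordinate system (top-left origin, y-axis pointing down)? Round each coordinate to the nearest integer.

2080/2442 > 10/16, so the 10:16 crop keeps the full height 2442 and trims width to 2442 × 10/16 = 1526.25 px.
Left offset = (2080 − 1526.25)/2 = 276.88 px; top offset = 0.
Lower-right is two-thirds across and two-thirds down within the crop:
x = 276.88 + 2 × 1526.25/3 ≈ 1294; y = 0.00 + 2 × 2442.00/3 ≈ 1628.

(1294, 1628)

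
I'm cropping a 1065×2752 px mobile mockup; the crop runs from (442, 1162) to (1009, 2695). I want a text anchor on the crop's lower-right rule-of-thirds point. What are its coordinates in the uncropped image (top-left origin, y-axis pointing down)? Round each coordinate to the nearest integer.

(820, 2184)

Crop width = 1009 − 442 = 567 px; one third is 189.00 px.
Crop height = 2695 − 1162 = 1533 px; one third is 511.00 px.
The lower-right point is two-thirds across and two-thirds down within the crop:
x = 442 + 2 × 189.00 ≈ 820; y = 1162 + 2 × 511.00 ≈ 2184.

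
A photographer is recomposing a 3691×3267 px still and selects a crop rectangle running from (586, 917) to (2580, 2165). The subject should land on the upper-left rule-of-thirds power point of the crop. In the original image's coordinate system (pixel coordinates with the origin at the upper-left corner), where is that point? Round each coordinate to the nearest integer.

x = 1251 px, y = 1333 px

Crop width = 2580 − 586 = 1994 px; one third is 664.67 px.
Crop height = 2165 − 917 = 1248 px; one third is 416.00 px.
The upper-left point is one-third across and one-third down within the crop:
x = 586 + 1 × 664.67 ≈ 1251; y = 917 + 1 × 416.00 ≈ 1333.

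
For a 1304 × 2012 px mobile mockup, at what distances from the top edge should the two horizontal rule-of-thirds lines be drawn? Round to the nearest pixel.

2012 / 3 = 670.67, so the horizontal lines sit at one and two thirds of 2012.

671 px and 1341 px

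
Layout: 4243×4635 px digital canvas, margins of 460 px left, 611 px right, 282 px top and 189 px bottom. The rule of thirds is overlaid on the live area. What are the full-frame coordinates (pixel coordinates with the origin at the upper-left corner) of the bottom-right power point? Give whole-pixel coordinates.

(2575, 3058)

Content width = 4243 − 460 − 611 = 3172 px; content height = 4635 − 282 − 189 = 4164 px.
Bottom-right is two-thirds across and two-thirds down within the live area.
x = 460 + 2 × 3172/3 = 460 + 2114.67 ≈ 2575
y = 282 + 2 × 4164/3 = 282 + 2776.00 ≈ 3058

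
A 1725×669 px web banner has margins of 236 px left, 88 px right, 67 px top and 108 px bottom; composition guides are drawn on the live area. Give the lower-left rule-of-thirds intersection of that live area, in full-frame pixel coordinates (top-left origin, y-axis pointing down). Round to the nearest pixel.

x = 703 px, y = 396 px

Content width = 1725 − 236 − 88 = 1401 px; content height = 669 − 67 − 108 = 494 px.
Lower-left is one-third across and two-thirds down within the live area.
x = 236 + 1 × 1401/3 = 236 + 467.00 ≈ 703
y = 67 + 2 × 494/3 = 67 + 329.33 ≈ 396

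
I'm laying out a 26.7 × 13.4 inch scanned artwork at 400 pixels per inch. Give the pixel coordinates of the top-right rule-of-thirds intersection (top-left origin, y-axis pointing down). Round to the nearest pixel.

In pixels the canvas is 26.7 × 400 = 10680 wide and 13.4 × 400 = 5360 tall.
The top-right point is two-thirds across and one-third down:
x = 2 × 10680/3 ≈ 7120; y = 1 × 5360/3 ≈ 1787.

(7120, 1787)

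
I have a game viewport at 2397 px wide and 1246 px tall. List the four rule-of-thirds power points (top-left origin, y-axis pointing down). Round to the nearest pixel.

One third of 2397 is 799; one third of 1246 is 415.33.
Vertical third lines at x = 799 and x = 1598; horizontal third lines at y = 415 and y = 831.

(799, 415), (1598, 415), (799, 831), (1598, 831)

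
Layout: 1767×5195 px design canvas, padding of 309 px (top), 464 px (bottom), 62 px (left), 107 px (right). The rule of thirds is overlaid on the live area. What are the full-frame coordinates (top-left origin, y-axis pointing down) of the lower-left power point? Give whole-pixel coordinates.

Content width = 1767 − 62 − 107 = 1598 px; content height = 5195 − 309 − 464 = 4422 px.
Lower-left is one-third across and two-thirds down within the live area.
x = 62 + 1 × 1598/3 = 62 + 532.67 ≈ 595
y = 309 + 2 × 4422/3 = 309 + 2948.00 ≈ 3257

(595, 3257)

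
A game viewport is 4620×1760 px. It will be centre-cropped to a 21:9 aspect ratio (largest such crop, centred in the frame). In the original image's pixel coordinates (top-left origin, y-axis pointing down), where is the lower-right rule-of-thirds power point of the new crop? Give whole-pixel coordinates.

(2994, 1173)

4620/1760 > 21/9, so the 21:9 crop keeps the full height 1760 and trims width to 1760 × 21/9 = 4106.67 px.
Left offset = (4620 − 4106.67)/2 = 256.67 px; top offset = 0.
Lower-right is two-thirds across and two-thirds down within the crop:
x = 256.67 + 2 × 4106.67/3 ≈ 2994; y = 0.00 + 2 × 1760.00/3 ≈ 1173.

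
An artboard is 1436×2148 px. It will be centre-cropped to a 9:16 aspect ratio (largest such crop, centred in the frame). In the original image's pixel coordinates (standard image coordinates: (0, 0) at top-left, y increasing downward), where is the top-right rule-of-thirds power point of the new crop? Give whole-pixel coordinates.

1436/2148 > 9/16, so the 9:16 crop keeps the full height 2148 and trims width to 2148 × 9/16 = 1208.25 px.
Left offset = (1436 − 1208.25)/2 = 113.88 px; top offset = 0.
Top-right is two-thirds across and one-third down within the crop:
x = 113.88 + 2 × 1208.25/3 ≈ 919; y = 0.00 + 1 × 2148.00/3 ≈ 716.

(919, 716)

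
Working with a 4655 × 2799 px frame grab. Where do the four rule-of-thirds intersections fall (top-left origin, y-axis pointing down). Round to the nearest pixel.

(1552, 933), (3103, 933), (1552, 1866), (3103, 1866)

One third of 4655 is 1551.67; one third of 2799 is 933.
Vertical third lines at x = 1552 and x = 3103; horizontal third lines at y = 933 and y = 1866.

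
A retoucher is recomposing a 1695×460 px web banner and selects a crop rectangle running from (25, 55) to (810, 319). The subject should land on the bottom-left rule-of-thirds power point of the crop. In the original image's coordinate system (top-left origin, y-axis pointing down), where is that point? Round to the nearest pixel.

x = 287 px, y = 231 px

Crop width = 810 − 25 = 785 px; one third is 261.67 px.
Crop height = 319 − 55 = 264 px; one third is 88.00 px.
The bottom-left point is one-third across and two-thirds down within the crop:
x = 25 + 1 × 261.67 ≈ 287; y = 55 + 2 × 88.00 ≈ 231.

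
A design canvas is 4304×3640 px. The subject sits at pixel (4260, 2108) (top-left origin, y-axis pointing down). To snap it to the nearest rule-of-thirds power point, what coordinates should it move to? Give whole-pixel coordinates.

Third lines: x ∈ {1435, 2869}, y ∈ {1213, 2427}.
4260 is closer to x = 2869; 2108 is closer to y = 2427.
So the nearest intersection is the lower-right power point.

x = 2869 px, y = 2427 px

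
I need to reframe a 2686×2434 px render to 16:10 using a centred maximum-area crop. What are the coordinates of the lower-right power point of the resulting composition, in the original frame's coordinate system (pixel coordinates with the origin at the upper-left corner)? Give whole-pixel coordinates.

2686/2434 < 16/10, so the 16:10 crop keeps the full width 2686 and trims height to 2686 × 10/16 = 1678.75 px.
Top offset = (2434 − 1678.75)/2 = 377.62 px; left offset = 0.
Lower-right is two-thirds across and two-thirds down within the crop:
x = 0.00 + 2 × 2686.00/3 ≈ 1791; y = 377.62 + 2 × 1678.75/3 ≈ 1497.

(1791, 1497)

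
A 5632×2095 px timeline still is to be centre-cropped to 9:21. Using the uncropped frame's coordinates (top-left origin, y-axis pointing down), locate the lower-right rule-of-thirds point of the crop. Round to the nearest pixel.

5632/2095 > 9/21, so the 9:21 crop keeps the full height 2095 and trims width to 2095 × 9/21 = 897.86 px.
Left offset = (5632 − 897.86)/2 = 2367.07 px; top offset = 0.
Lower-right is two-thirds across and two-thirds down within the crop:
x = 2367.07 + 2 × 897.86/3 ≈ 2966; y = 0.00 + 2 × 2095.00/3 ≈ 1397.

x = 2966 px, y = 1397 px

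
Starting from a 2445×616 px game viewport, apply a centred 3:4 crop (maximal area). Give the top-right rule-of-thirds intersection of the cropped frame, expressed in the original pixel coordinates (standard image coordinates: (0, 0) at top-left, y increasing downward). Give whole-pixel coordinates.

(1300, 205)

2445/616 > 3/4, so the 3:4 crop keeps the full height 616 and trims width to 616 × 3/4 = 462.00 px.
Left offset = (2445 − 462.00)/2 = 991.50 px; top offset = 0.
Top-right is two-thirds across and one-third down within the crop:
x = 991.50 + 2 × 462.00/3 ≈ 1300; y = 0.00 + 1 × 616.00/3 ≈ 205.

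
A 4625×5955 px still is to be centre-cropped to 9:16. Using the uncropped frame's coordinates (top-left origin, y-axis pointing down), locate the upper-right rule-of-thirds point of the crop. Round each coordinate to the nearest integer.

(2871, 1985)

4625/5955 > 9/16, so the 9:16 crop keeps the full height 5955 and trims width to 5955 × 9/16 = 3349.69 px.
Left offset = (4625 − 3349.69)/2 = 637.66 px; top offset = 0.
Upper-right is two-thirds across and one-third down within the crop:
x = 637.66 + 2 × 3349.69/3 ≈ 2871; y = 0.00 + 1 × 5955.00/3 ≈ 1985.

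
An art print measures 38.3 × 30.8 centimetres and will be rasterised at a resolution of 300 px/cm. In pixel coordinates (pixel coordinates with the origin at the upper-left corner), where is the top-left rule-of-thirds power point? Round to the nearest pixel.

x = 3830 px, y = 3080 px

In pixels the canvas is 38.3 × 300 = 11490 wide and 30.8 × 300 = 9240 tall.
The top-left point is one-third across and one-third down:
x = 1 × 11490/3 ≈ 3830; y = 1 × 9240/3 ≈ 3080.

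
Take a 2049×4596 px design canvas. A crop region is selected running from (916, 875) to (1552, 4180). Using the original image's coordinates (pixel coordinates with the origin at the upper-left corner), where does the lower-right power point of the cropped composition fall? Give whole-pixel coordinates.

x = 1340 px, y = 3078 px

Crop width = 1552 − 916 = 636 px; one third is 212.00 px.
Crop height = 4180 − 875 = 3305 px; one third is 1101.67 px.
The lower-right point is two-thirds across and two-thirds down within the crop:
x = 916 + 2 × 212.00 ≈ 1340; y = 875 + 2 × 1101.67 ≈ 3078.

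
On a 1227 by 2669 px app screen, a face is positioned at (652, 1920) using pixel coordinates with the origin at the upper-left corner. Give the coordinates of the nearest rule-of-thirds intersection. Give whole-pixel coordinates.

Third lines: x ∈ {409, 818}, y ∈ {890, 1779}.
652 is closer to x = 818; 1920 is closer to y = 1779.
So the nearest intersection is the lower-right power point.

(818, 1779)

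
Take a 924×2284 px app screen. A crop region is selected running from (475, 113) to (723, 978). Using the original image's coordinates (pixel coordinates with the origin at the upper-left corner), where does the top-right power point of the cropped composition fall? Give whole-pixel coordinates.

Crop width = 723 − 475 = 248 px; one third is 82.67 px.
Crop height = 978 − 113 = 865 px; one third is 288.33 px.
The top-right point is two-thirds across and one-third down within the crop:
x = 475 + 2 × 82.67 ≈ 640; y = 113 + 1 × 288.33 ≈ 401.

x = 640 px, y = 401 px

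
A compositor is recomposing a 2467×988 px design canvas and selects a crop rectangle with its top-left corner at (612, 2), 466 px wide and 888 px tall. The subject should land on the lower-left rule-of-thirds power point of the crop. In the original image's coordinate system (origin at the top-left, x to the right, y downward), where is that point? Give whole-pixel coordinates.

One third of the crop width 466 is 155.33 px.
One third of the crop height 888 is 296.00 px.
The lower-left point is one-third across and two-thirds down within the crop:
x = 612 + 1 × 155.33 ≈ 767; y = 2 + 2 × 296.00 ≈ 594.

x = 767 px, y = 594 px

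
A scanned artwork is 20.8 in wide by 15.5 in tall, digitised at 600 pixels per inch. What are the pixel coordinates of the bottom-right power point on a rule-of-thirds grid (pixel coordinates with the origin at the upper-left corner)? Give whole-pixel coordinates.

x = 8320 px, y = 6200 px

In pixels the canvas is 20.8 × 600 = 12480 wide and 15.5 × 600 = 9300 tall.
The bottom-right point is two-thirds across and two-thirds down:
x = 2 × 12480/3 ≈ 8320; y = 2 × 9300/3 ≈ 6200.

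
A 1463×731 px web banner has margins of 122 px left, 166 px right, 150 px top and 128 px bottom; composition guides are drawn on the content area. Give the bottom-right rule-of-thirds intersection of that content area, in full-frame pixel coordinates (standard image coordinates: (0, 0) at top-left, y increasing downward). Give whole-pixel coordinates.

x = 905 px, y = 452 px

Content width = 1463 − 122 − 166 = 1175 px; content height = 731 − 150 − 128 = 453 px.
Bottom-right is two-thirds across and two-thirds down within the content area.
x = 122 + 2 × 1175/3 = 122 + 783.33 ≈ 905
y = 150 + 2 × 453/3 = 150 + 302.00 ≈ 452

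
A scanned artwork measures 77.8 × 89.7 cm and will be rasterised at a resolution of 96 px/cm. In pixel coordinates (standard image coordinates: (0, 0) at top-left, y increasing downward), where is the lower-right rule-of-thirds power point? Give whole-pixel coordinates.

(4979, 5741)

In pixels the canvas is 77.8 × 96 = 7468.8 wide and 89.7 × 96 = 8611.2 tall.
The lower-right point is two-thirds across and two-thirds down:
x = 2 × 7468.8/3 ≈ 4979; y = 2 × 8611.2/3 ≈ 5741.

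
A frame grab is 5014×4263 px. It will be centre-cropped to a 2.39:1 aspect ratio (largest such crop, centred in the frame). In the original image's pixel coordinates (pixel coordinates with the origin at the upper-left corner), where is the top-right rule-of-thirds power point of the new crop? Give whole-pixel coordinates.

x = 3343 px, y = 1782 px

5014/4263 < 2.39/1, so the 2.39:1 crop keeps the full width 5014 and trims height to 5014 × 1/2.39 = 2097.91 px.
Top offset = (4263 − 2097.91)/2 = 1082.55 px; left offset = 0.
Top-right is two-thirds across and one-third down within the crop:
x = 0.00 + 2 × 5014.00/3 ≈ 3343; y = 1082.55 + 1 × 2097.91/3 ≈ 1782.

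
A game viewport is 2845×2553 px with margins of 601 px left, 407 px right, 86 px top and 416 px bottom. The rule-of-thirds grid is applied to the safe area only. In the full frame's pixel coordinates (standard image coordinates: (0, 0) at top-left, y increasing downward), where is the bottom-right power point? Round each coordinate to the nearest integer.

Content width = 2845 − 601 − 407 = 1837 px; content height = 2553 − 86 − 416 = 2051 px.
Bottom-right is two-thirds across and two-thirds down within the safe area.
x = 601 + 2 × 1837/3 = 601 + 1224.67 ≈ 1826
y = 86 + 2 × 2051/3 = 86 + 1367.33 ≈ 1453

x = 1826 px, y = 1453 px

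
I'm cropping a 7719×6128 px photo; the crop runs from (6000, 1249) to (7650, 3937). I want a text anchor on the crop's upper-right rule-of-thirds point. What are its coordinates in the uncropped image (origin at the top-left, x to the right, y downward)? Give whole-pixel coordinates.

x = 7100 px, y = 2145 px

Crop width = 7650 − 6000 = 1650 px; one third is 550.00 px.
Crop height = 3937 − 1249 = 2688 px; one third is 896.00 px.
The upper-right point is two-thirds across and one-third down within the crop:
x = 6000 + 2 × 550.00 ≈ 7100; y = 1249 + 1 × 896.00 ≈ 2145.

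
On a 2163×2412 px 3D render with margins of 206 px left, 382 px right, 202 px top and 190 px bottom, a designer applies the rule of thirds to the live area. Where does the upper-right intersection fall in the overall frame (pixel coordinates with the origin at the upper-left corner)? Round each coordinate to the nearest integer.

(1256, 875)

Content width = 2163 − 206 − 382 = 1575 px; content height = 2412 − 202 − 190 = 2020 px.
Upper-right is two-thirds across and one-third down within the live area.
x = 206 + 2 × 1575/3 = 206 + 1050.00 ≈ 1256
y = 202 + 1 × 2020/3 = 202 + 673.33 ≈ 875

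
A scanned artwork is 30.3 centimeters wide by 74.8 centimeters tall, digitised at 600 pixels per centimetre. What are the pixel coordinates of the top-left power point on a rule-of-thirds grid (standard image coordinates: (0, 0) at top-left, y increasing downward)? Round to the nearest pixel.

In pixels the canvas is 30.3 × 600 = 18180 wide and 74.8 × 600 = 44880 tall.
The top-left point is one-third across and one-third down:
x = 1 × 18180/3 ≈ 6060; y = 1 × 44880/3 ≈ 14960.

(6060, 14960)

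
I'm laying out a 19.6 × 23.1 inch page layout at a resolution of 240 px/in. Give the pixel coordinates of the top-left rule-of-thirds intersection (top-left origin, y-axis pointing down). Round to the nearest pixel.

In pixels the canvas is 19.6 × 240 = 4704 wide and 23.1 × 240 = 5544 tall.
The top-left point is one-third across and one-third down:
x = 1 × 4704/3 ≈ 1568; y = 1 × 5544/3 ≈ 1848.

(1568, 1848)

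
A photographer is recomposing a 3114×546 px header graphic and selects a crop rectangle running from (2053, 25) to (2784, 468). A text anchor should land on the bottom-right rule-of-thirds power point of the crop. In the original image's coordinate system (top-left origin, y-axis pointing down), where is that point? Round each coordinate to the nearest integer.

Crop width = 2784 − 2053 = 731 px; one third is 243.67 px.
Crop height = 468 − 25 = 443 px; one third is 147.67 px.
The bottom-right point is two-thirds across and two-thirds down within the crop:
x = 2053 + 2 × 243.67 ≈ 2540; y = 25 + 2 × 147.67 ≈ 320.

(2540, 320)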